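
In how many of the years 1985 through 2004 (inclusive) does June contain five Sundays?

7

June has 30 days; it has five Sundays when Sunday falls among the first (month-length − 28) days — i.e. when June 1 is one of Sunday/Saturday.
June 1 by year: 1985:Sat✓ 1986:Sun✓ 1987:Mon 1988:Wed 1989:Thu 1990:Fri 1991:Sat✓ 1992:Mon 1993:Tue 1994:Wed 1995:Thu 1996:Sat✓ 1997:Sun✓ 1998:Mon 1999:Tue 2000:Thu 2001:Fri 2002:Sat✓ 2003:Sun✓ 2004:Tue
Years with five Sundays: 1985, 1986, 1991, 1996, 1997, 2002, 2003 → 7.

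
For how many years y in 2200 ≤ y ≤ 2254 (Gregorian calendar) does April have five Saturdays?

April has 30 days; it has five Saturdays when Saturday falls among the first (month-length − 28) days — i.e. when April 1 is one of Saturday/Friday.
April 1 by year: 2200:Tue 2201:Wed 2202:Thu 2203:Fri✓ 2204:Sun 2205:Mon 2206:Tue 2207:Wed 2208:Fri✓ 2209:Sat✓ 2210:Sun 2211:Mon 2212:Wed 2213:Thu 2214:Fri✓ …(25 more)… 2240:Wed 2241:Thu 2242:Fri✓ 2243:Sat✓ 2244:Mon 2245:Tue 2246:Wed 2247:Thu 2248:Sat✓ 2249:Sun 2250:Mon 2251:Tue 2252:Thu 2253:Fri✓ 2254:Sat✓
Years with five Saturdays: 2203, 2208, 2209, 2214, 2215, 2220, 2225, 2226, 2231, 2236, 2237, 2242, 2243, 2248, 2253, 2254 → 16.

16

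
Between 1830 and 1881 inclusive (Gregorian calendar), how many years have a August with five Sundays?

22

August has 31 days; it has five Sundays when Sunday falls among the first (month-length − 28) days — i.e. when August 1 is one of Sunday/Saturday/Friday.
August 1 by year: 1830:Sun✓ 1831:Mon 1832:Wed 1833:Thu 1834:Fri✓ 1835:Sat✓ 1836:Mon 1837:Tue 1838:Wed 1839:Thu 1840:Sat✓ 1841:Sun✓ 1842:Mon 1843:Tue 1844:Thu …(22 more)… 1867:Thu 1868:Sat✓ 1869:Sun✓ 1870:Mon 1871:Tue 1872:Thu 1873:Fri✓ 1874:Sat✓ 1875:Sun✓ 1876:Tue 1877:Wed 1878:Thu 1879:Fri✓ 1880:Sun✓ 1881:Mon
Years with five Sundays: 1830, 1834, 1835, 1840, 1841, 1845, 1846, 1847, 1851, 1852, 1856, 1857, 1858, 1862, 1863, 1868, 1869, 1873, 1874, 1875, 1879, 1880 → 22.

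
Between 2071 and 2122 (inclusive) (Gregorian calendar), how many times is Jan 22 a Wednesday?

7

Track Jan 22's weekday year by year (advancing +1, or +2 across a Feb 29):
  2071: Thu  2072: Fri (+1)  2073: Sun (+2)  2074: Mon (+1)  2075: Tue (+1)
  2076: Wed (+1) ✓  2077: Fri (+2)  2078: Sat (+1)  2079: Sun (+1)  2080: Mon (+1)
  2081: Wed (+2) ✓  2082: Thu (+1)  2083: Fri (+1)  2084: Sat (+1)  … (24 more years) …
  2109: Tue (+2)  2110: Wed (+1) ✓  2111: Thu (+1)  2112: Fri (+1)  2113: Sun (+2)
  2114: Mon (+1)  2115: Tue (+1)  2116: Wed (+1) ✓  2117: Fri (+2)  2118: Sat (+1)
  2119: Sun (+1)  2120: Mon (+1)  2121: Wed (+2) ✓  2122: Thu (+1)
Wednesday years: 2076, 2081, 2087, 2098, 2110, 2116, 2121 — 7 in total.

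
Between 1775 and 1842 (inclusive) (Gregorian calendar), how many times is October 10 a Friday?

Track October 10's weekday year by year (advancing +1, or +2 across a Feb 29):
  1775: Tue  1776: Thu (+2)  1777: Fri (+1) ✓  1778: Sat (+1)  1779: Sun (+1)
  1780: Tue (+2)  1781: Wed (+1)  1782: Thu (+1)  1783: Fri (+1) ✓  1784: Sun (+2)
  1785: Mon (+1)  1786: Tue (+1)  1787: Wed (+1)  1788: Fri (+2) ✓  … (40 more years) …
  1829: Sat (+1)  1830: Sun (+1)  1831: Mon (+1)  1832: Wed (+2)  1833: Thu (+1)
  1834: Fri (+1) ✓  1835: Sat (+1)  1836: Mon (+2)  1837: Tue (+1)  1838: Wed (+1)
  1839: Thu (+1)  1840: Sat (+2)  1841: Sun (+1)  1842: Mon (+1)
Friday years: 1777, 1783, 1788, 1794, 1800, 1806, 1817, 1823, 1828, 1834 — 10 in total.

10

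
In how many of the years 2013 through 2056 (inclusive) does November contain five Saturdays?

November has 30 days; it has five Saturdays when Saturday falls among the first (month-length − 28) days — i.e. when November 1 is one of Saturday/Friday.
November 1 by year: 2013:Fri✓ 2014:Sat✓ 2015:Sun 2016:Tue 2017:Wed 2018:Thu 2019:Fri✓ 2020:Sun 2021:Mon 2022:Tue 2023:Wed 2024:Fri✓ 2025:Sat✓ 2026:Sun 2027:Mon …(14 more)… 2042:Sat✓ 2043:Sun 2044:Tue 2045:Wed 2046:Thu 2047:Fri✓ 2048:Sun 2049:Mon 2050:Tue 2051:Wed 2052:Fri✓ 2053:Sat✓ 2054:Sun 2055:Mon 2056:Wed
Years with five Saturdays: 2013, 2014, 2019, 2024, 2025, 2030, 2031, 2036, 2041, 2042, 2047, 2052, 2053 → 13.

13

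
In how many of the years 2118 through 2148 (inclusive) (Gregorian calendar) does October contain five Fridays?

October has 31 days; it has five Fridays when Friday falls among the first (month-length − 28) days — i.e. when October 1 is one of Friday/Thursday/Wednesday.
October 1 by year: 2118:Sat 2119:Sun 2120:Tue 2121:Wed✓ 2122:Thu✓ 2123:Fri✓ 2124:Sun 2125:Mon 2126:Tue 2127:Wed✓ 2128:Fri✓ 2129:Sat 2130:Sun 2131:Mon 2132:Wed✓ 2133:Thu✓ 2134:Fri✓ 2135:Sat 2136:Mon 2137:Tue 2138:Wed✓ 2139:Thu✓ 2140:Sat 2141:Sun 2142:Mon 2143:Tue 2144:Thu✓ 2145:Fri✓ 2146:Sat 2147:Sun 2148:Tue
Years with five Fridays: 2121, 2122, 2123, 2127, 2128, 2132, 2133, 2134, 2138, 2139, 2144, 2145 → 12.

12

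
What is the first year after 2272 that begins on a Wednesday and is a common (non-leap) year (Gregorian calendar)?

Jan 1 advances by 2 weekdays after a leap year and by 1 after a common year.
2272: Jan 1 is Monday (leap).
2273: Wednesday
2273 begins on a Wednesday and is a common year.

2273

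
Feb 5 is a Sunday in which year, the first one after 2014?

2017

From one year to the next, a fixed date's weekday advances by 1, or by 2 when a Feb 29 lies between the two dates.
2014: February 5 is Wednesday.
2015: Thursday (+1)
2016: Friday (+1)
2017: Sunday (+2)
Feb 5 falls on a Sunday in 2017.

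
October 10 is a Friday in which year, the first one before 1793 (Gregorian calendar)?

1788

From one year to the next, a fixed date's weekday advances by 1, or by 2 when a Feb 29 lies between the two dates.
1793: October 10 is Thursday.
1792: Wednesday (−1)
1791: Monday (−2)
1790: Sunday (−1)
1789: Saturday (−1)
1788: Friday (−1)
October 10 falls on a Friday in 1788.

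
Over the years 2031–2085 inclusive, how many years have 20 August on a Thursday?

8

Track 20 August's weekday year by year (advancing +1, or +2 across a Feb 29):
  2031: Wed  2032: Fri (+2)  2033: Sat (+1)  2034: Sun (+1)  2035: Mon (+1)
  2036: Wed (+2)  2037: Thu (+1) ✓  2038: Fri (+1)  2039: Sat (+1)  2040: Mon (+2)
  2041: Tue (+1)  2042: Wed (+1)  2043: Thu (+1) ✓  2044: Sat (+2)  … (27 more years) …
  2072: Sat (+2)  2073: Sun (+1)  2074: Mon (+1)  2075: Tue (+1)  2076: Thu (+2) ✓
  2077: Fri (+1)  2078: Sat (+1)  2079: Sun (+1)  2080: Tue (+2)  2081: Wed (+1)
  2082: Thu (+1) ✓  2083: Fri (+1)  2084: Sun (+2)  2085: Mon (+1)
Thursday years: 2037, 2043, 2048, 2054, 2065, 2071, 2076, 2082 — 8 in total.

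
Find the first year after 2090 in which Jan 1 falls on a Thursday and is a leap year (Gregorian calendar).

Jan 1 advances by 2 weekdays after a leap year and by 1 after a common year.
2090: Jan 1 is Sunday.
2091: Monday
2092: Tuesday (leap)
2093: Thursday
2094: Friday
2095: Saturday
2096: Sunday (leap)
2097: Tuesday
2098: Wednesday
2099: Thursday
2100: Friday
2101: Saturday
2102: Sunday
2103: Monday
2104: Tuesday (leap)
2105: Thursday
2106: Friday
2107: Saturday
2108: Sunday (leap)
2109: Tuesday
2110: Wednesday
2111: Thursday
2112: Friday (leap)
2113: Sunday
2114: Monday
2115: Tuesday
2116: Wednesday (leap)
2117: Friday
2118: Saturday
2119: Sunday
2120: Monday (leap)
2121: Wednesday
2122: Thursday
2123: Friday
2124: Saturday (leap)
2125: Monday
2126: Tuesday
2127: Wednesday
2128: Thursday (leap)
2128 begins on a Thursday and is a leap year.

2128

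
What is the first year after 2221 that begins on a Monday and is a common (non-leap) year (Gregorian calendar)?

2227

Jan 1 advances by 2 weekdays after a leap year and by 1 after a common year.
2221: Jan 1 is Monday.
2222: Tuesday
2223: Wednesday
2224: Thursday (leap)
2225: Saturday
2226: Sunday
2227: Monday
2227 begins on a Monday and is a common year.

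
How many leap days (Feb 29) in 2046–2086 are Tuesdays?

2

Leap years in 2046–2086: 10 of them.
Feb 29 weekday advances by 5 (mod 7) from one leap year to the next four years later (or differs when a century non-leap intervenes).
Leap-day weekdays: 2048:Sat 2052:Thu 2056:Tue✓ 2060:Sun 2064:Fri 2068:Wed 2072:Mon 2076:Sat 2080:Thu 2084:Tue✓
Tuesday: 2056, 2084 → 2.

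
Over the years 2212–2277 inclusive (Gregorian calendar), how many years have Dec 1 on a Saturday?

9

Track Dec 1's weekday year by year (advancing +1, or +2 across a Feb 29):
  2212: Tue  2213: Wed (+1)  2214: Thu (+1)  2215: Fri (+1)  2216: Sun (+2)
  2217: Mon (+1)  2218: Tue (+1)  2219: Wed (+1)  2220: Fri (+2)  2221: Sat (+1) ✓
  2222: Sun (+1)  2223: Mon (+1)  2224: Wed (+2)  2225: Thu (+1)  … (38 more years) …
  2264: Thu (+2)  2265: Fri (+1)  2266: Sat (+1) ✓  2267: Sun (+1)  2268: Tue (+2)
  2269: Wed (+1)  2270: Thu (+1)  2271: Fri (+1)  2272: Sun (+2)  2273: Mon (+1)
  2274: Tue (+1)  2275: Wed (+1)  2276: Fri (+2)  2277: Sat (+1) ✓
Saturday years: 2221, 2227, 2232, 2238, 2249, 2255, 2260, 2266, 2277 — 9 in total.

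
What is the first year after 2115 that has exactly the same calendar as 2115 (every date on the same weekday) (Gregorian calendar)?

Two years share a calendar iff Jan 1 falls on the same weekday and both are leap or both are common. 2115: Jan 1 is Tuesday, common year.
2116: Jan 1 Wednesday, leap
2117: Jan 1 Friday, common
2118: Jan 1 Saturday, common
2119: Jan 1 Sunday, common
2120: Jan 1 Monday, leap
2121: Jan 1 Wednesday, common
2122: Jan 1 Thursday, common
2123: Jan 1 Friday, common
2124: Jan 1 Saturday, leap
2125: Jan 1 Monday, common
2126: Jan 1 Tuesday, common
2126 matches on both conditions.

2126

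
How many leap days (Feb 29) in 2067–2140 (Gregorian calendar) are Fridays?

Leap years in 2067–2140: 18 of them.
Feb 29 weekday advances by 5 (mod 7) from one leap year to the next four years later (or differs when a century non-leap intervenes).
Leap-day weekdays: 2068:Wed 2072:Mon 2076:Sat 2080:Thu 2084:Tue 2088:Sun 2092:Fri✓ 2096:Wed 2104:Fri✓ 2108:Wed 2112:Mon 2116:Sat 2120:Thu 2124:Tue 2128:Sun 2132:Fri✓ 2136:Wed 2140:Mon
Friday: 2092, 2104, 2132 → 3.

3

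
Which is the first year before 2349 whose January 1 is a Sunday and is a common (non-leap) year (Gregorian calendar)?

Jan 1 advances by 2 weekdays after a leap year and by 1 after a common year.
2349: Jan 1 is Saturday.
2348: Thursday (leap)
2347: Wednesday
2346: Tuesday
2345: Monday
2344: Saturday (leap)
2343: Friday
2342: Thursday
2341: Wednesday
2340: Monday (leap)
2339: Sunday
2339 begins on a Sunday and is a common year.

2339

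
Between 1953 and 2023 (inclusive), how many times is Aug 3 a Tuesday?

Track Aug 3's weekday year by year (advancing +1, or +2 across a Feb 29):
  1953: Mon  1954: Tue (+1) ✓  1955: Wed (+1)  1956: Fri (+2)  1957: Sat (+1)
  1958: Sun (+1)  1959: Mon (+1)  1960: Wed (+2)  1961: Thu (+1)  1962: Fri (+1)
  1963: Sat (+1)  1964: Mon (+2)  1965: Tue (+1) ✓  1966: Wed (+1)  … (43 more years) …
  2010: Tue (+1) ✓  2011: Wed (+1)  2012: Fri (+2)  2013: Sat (+1)  2014: Sun (+1)
  2015: Mon (+1)  2016: Wed (+2)  2017: Thu (+1)  2018: Fri (+1)  2019: Sat (+1)
  2020: Mon (+2)  2021: Tue (+1) ✓  2022: Wed (+1)  2023: Thu (+1)
Tuesday years: 1954, 1965, 1971, 1976, 1982, 1993, 1999, 2004, 2010, 2021 — 10 in total.

10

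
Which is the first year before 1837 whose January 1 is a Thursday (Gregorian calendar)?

1835

Jan 1 advances by 2 weekdays after a leap year and by 1 after a common year.
1837: Jan 1 is Sunday.
1836: Friday (leap)
1835: Thursday
1835 begins on a Thursday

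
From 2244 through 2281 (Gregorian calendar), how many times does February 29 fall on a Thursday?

2

Leap years in 2244–2281: 10 of them.
Feb 29 weekday advances by 5 (mod 7) from one leap year to the next four years later (or differs when a century non-leap intervenes).
Leap-day weekdays: 2244:Thu✓ 2248:Tue 2252:Sun 2256:Fri 2260:Wed 2264:Mon 2268:Sat 2272:Thu✓ 2276:Tue 2280:Sun
Thursday: 2244, 2272 → 2.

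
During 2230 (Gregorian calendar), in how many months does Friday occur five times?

A month of length L has five Fridays iff its first Friday is on day ≤ L−28 (so day 1–3 in a 31-day month, 1–2 in a 30-day month, day 1 in a leap February).
Checking each month of 2230: Jan starts Fri (31d) ✓; Feb starts Mon (28d); Mar starts Mon (31d); Apr starts Thu (30d) ✓; May starts Sat (31d); Jun starts Tue (30d); Jul starts Thu (31d) ✓; Aug starts Sun (31d); Sep starts Wed (30d); Oct starts Fri (31d) ✓; Nov starts Mon (30d); Dec starts Wed (31d) ✓.
Five-Friday months: January, April, July, October, December → 5.

5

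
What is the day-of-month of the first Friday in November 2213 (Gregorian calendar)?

November 1, 2213 is a Monday, so the first Friday is the 5th.
The first Friday is 5 + 0 = 5.

5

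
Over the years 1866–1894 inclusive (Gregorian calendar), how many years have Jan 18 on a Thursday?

5

Track Jan 18's weekday year by year (advancing +1, or +2 across a Feb 29):
  1866: Thu ✓  1867: Fri (+1)  1868: Sat (+1)  1869: Mon (+2)  1870: Tue (+1)
  1871: Wed (+1)  1872: Thu (+1) ✓  1873: Sat (+2)  1874: Sun (+1)  1875: Mon (+1)
  1876: Tue (+1)  1877: Thu (+2) ✓  1878: Fri (+1)  1879: Sat (+1)  1880: Sun (+1)
  1881: Tue (+2)  1882: Wed (+1)  1883: Thu (+1) ✓  1884: Fri (+1)  1885: Sun (+2)
  1886: Mon (+1)  1887: Tue (+1)  1888: Wed (+1)  1889: Fri (+2)  1890: Sat (+1)
  1891: Sun (+1)  1892: Mon (+1)  1893: Wed (+2)  1894: Thu (+1) ✓
Thursday years: 1866, 1872, 1877, 1883, 1894 — 5 in total.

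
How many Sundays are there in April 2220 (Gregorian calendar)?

April 2220 has 30 days and begins on Saturday.
The first Sunday is April 2.
Sundays fall on 2, 9, 16, 23, 30 — that's 5.

5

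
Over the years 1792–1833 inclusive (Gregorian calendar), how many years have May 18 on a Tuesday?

Track May 18's weekday year by year (advancing +1, or +2 across a Feb 29):
  1792: Fri  1793: Sat (+1)  1794: Sun (+1)  1795: Mon (+1)  1796: Wed (+2)
  1797: Thu (+1)  1798: Fri (+1)  1799: Sat (+1)  1800: Sun (+1)  1801: Mon (+1)
  1802: Tue (+1) ✓  1803: Wed (+1)  1804: Fri (+2)  1805: Sat (+1)  … (14 more years) …
  1820: Thu (+2)  1821: Fri (+1)  1822: Sat (+1)  1823: Sun (+1)  1824: Tue (+2) ✓
  1825: Wed (+1)  1826: Thu (+1)  1827: Fri (+1)  1828: Sun (+2)  1829: Mon (+1)
  1830: Tue (+1) ✓  1831: Wed (+1)  1832: Fri (+2)  1833: Sat (+1)
Tuesday years: 1802, 1813, 1819, 1824, 1830 — 5 in total.

5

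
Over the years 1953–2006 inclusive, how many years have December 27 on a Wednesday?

Track December 27's weekday year by year (advancing +1, or +2 across a Feb 29):
  1953: Sun  1954: Mon (+1)  1955: Tue (+1)  1956: Thu (+2)  1957: Fri (+1)
  1958: Sat (+1)  1959: Sun (+1)  1960: Tue (+2)  1961: Wed (+1) ✓  1962: Thu (+1)
  1963: Fri (+1)  1964: Sun (+2)  1965: Mon (+1)  1966: Tue (+1)  … (26 more years) …
  1993: Mon (+1)  1994: Tue (+1)  1995: Wed (+1) ✓  1996: Fri (+2)  1997: Sat (+1)
  1998: Sun (+1)  1999: Mon (+1)  2000: Wed (+2) ✓  2001: Thu (+1)  2002: Fri (+1)
  2003: Sat (+1)  2004: Mon (+2)  2005: Tue (+1)  2006: Wed (+1) ✓
Wednesday years: 1961, 1967, 1972, 1978, 1989, 1995, 2000, 2006 — 8 in total.

8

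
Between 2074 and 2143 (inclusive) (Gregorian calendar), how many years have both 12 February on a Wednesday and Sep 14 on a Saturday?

0

Check each year's weekday for 12 February and Sep 14:
  2074: Mon/Fri  2075: Tue/Sat  2076: Wed/Mon  2077: Fri/Tue  2078: Sat/Wed  2079: Sun/Thu  2080: Mon/Sat  2081: Wed/Sun  2082: Thu/Mon  2083: Fri/Tue  2084: Sat/Thu  2085: Mon/Fri  2086: Tue/Sat  2087: Wed/Sun  …(42 more)…  2130: Sun/Thu  2131: Mon/Fri  2132: Tue/Sun  2133: Thu/Mon  2134: Fri/Tue  2135: Sat/Wed  2136: Sun/Fri  2137: Tue/Sat  2138: Wed/Sun  2139: Thu/Mon  2140: Fri/Wed  2141: Sun/Thu  2142: Mon/Fri  2143: Tue/Sat
Both conditions hold in: no year — 0.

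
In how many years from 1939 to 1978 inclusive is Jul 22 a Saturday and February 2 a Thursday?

Check each year's weekday for Jul 22 and February 2:
  1939: Sat/Thu ✓  1940: Mon/Fri  1941: Tue/Sun  1942: Wed/Mon  1943: Thu/Tue  1944: Sat/Wed  1945: Sun/Fri  1946: Mon/Sat  1947: Tue/Sun  1948: Thu/Mon  1949: Fri/Wed  1950: Sat/Thu ✓  1951: Sun/Fri  1952: Tue/Sat  …(12 more)…  1965: Thu/Tue  1966: Fri/Wed  1967: Sat/Thu ✓  1968: Mon/Fri  1969: Tue/Sun  1970: Wed/Mon  1971: Thu/Tue  1972: Sat/Wed  1973: Sun/Fri  1974: Mon/Sat  1975: Tue/Sun  1976: Thu/Mon  1977: Fri/Wed  1978: Sat/Thu ✓
Both conditions hold in: 1939, 1950, 1961, 1967, 1978 — 5.

5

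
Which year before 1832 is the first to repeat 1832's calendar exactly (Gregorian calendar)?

1804

Two years share a calendar iff Jan 1 falls on the same weekday and both are leap or both are common. 1832: Jan 1 is Sunday, leap year.
1831: Jan 1 Saturday, common
1830: Jan 1 Friday, common
1829: Jan 1 Thursday, common
1828: Jan 1 Tuesday, leap
1827: Jan 1 Monday, common
1826: Jan 1 Sunday, common
1825: Jan 1 Saturday, common
1824: Jan 1 Thursday, leap
1823: Jan 1 Wednesday, common
1822: Jan 1 Tuesday, common
1821: Jan 1 Monday, common
1820: Jan 1 Saturday, leap
1819: Jan 1 Friday, common
1818: Jan 1 Thursday, common
1817: Jan 1 Wednesday, common
1816: Jan 1 Monday, leap
1815: Jan 1 Sunday, common
1814: Jan 1 Saturday, common
1813: Jan 1 Friday, common
1812: Jan 1 Wednesday, leap
1811: Jan 1 Tuesday, common
1810: Jan 1 Monday, common
1809: Jan 1 Sunday, common
1808: Jan 1 Friday, leap
1807: Jan 1 Thursday, common
1806: Jan 1 Wednesday, common
1805: Jan 1 Tuesday, common
1804: Jan 1 Sunday, leap
1804 matches on both conditions.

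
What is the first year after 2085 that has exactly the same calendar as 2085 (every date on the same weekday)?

Two years share a calendar iff Jan 1 falls on the same weekday and both are leap or both are common. 2085: Jan 1 is Monday, common year.
2086: Jan 1 Tuesday, common
2087: Jan 1 Wednesday, common
2088: Jan 1 Thursday, leap
2089: Jan 1 Saturday, common
2090: Jan 1 Sunday, common
2091: Jan 1 Monday, common
2091 matches on both conditions.

2091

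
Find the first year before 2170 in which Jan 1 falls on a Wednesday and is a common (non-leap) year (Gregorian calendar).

Jan 1 advances by 2 weekdays after a leap year and by 1 after a common year.
2170: Jan 1 is Monday.
2169: Sunday
2168: Friday (leap)
2167: Thursday
2166: Wednesday
2166 begins on a Wednesday and is a common year.

2166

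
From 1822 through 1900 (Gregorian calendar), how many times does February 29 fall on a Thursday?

Leap years in 1822–1900: 19 of them.
Feb 29 weekday advances by 5 (mod 7) from one leap year to the next four years later (or differs when a century non-leap intervenes).
Leap-day weekdays: 1824:Sun 1828:Fri 1832:Wed 1836:Mon 1840:Sat 1844:Thu✓ 1848:Tue 1852:Sun 1856:Fri 1860:Wed 1864:Mon 1868:Sat 1872:Thu✓ 1876:Tue 1880:Sun 1884:Fri 1888:Wed 1892:Mon 1896:Sat
Thursday: 1844, 1872 → 2.

2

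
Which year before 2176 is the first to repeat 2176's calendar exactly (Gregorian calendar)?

Two years share a calendar iff Jan 1 falls on the same weekday and both are leap or both are common. 2176: Jan 1 is Monday, leap year.
2175: Jan 1 Sunday, common
2174: Jan 1 Saturday, common
2173: Jan 1 Friday, common
2172: Jan 1 Wednesday, leap
2171: Jan 1 Tuesday, common
2170: Jan 1 Monday, common
2169: Jan 1 Sunday, common
2168: Jan 1 Friday, leap
2167: Jan 1 Thursday, common
2166: Jan 1 Wednesday, common
2165: Jan 1 Tuesday, common
2164: Jan 1 Sunday, leap
2163: Jan 1 Saturday, common
2162: Jan 1 Friday, common
2161: Jan 1 Thursday, common
2160: Jan 1 Tuesday, leap
2159: Jan 1 Monday, common
2158: Jan 1 Sunday, common
2157: Jan 1 Saturday, common
2156: Jan 1 Thursday, leap
2155: Jan 1 Wednesday, common
2154: Jan 1 Tuesday, common
2153: Jan 1 Monday, common
2152: Jan 1 Saturday, leap
2151: Jan 1 Friday, common
2150: Jan 1 Thursday, common
2149: Jan 1 Wednesday, common
2148: Jan 1 Monday, leap
2148 matches on both conditions.

2148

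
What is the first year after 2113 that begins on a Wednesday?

Jan 1 advances by 2 weekdays after a leap year and by 1 after a common year.
2113: Jan 1 is Sunday.
2114: Monday
2115: Tuesday
2116: Wednesday (leap)
2116 begins on a Wednesday

2116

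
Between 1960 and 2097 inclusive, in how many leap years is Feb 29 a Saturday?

Leap years in 1960–2097: 35 of them.
Feb 29 weekday advances by 5 (mod 7) from one leap year to the next four years later (or differs when a century non-leap intervenes).
Leap-day weekdays: 1960:Mon 1964:Sat✓ 1968:Thu 1972:Tue 1976:Sun 1980:Fri 1984:Wed 1988:Mon 1992:Sat✓ 1996:Thu 2000:Tue 2004:Sun 2008:Fri …(9 more)… 2048:Sat✓ 2052:Thu 2056:Tue 2060:Sun 2064:Fri 2068:Wed 2072:Mon 2076:Sat✓ 2080:Thu 2084:Tue 2088:Sun 2092:Fri 2096:Wed
Saturday: 1964, 1992, 2020, 2048, 2076 → 5.

5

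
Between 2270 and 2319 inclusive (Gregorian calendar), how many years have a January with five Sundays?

January has 31 days; it has five Sundays when Sunday falls among the first (month-length − 28) days — i.e. when January 1 is one of Sunday/Saturday/Friday.
January 1 by year: 2270:Sat✓ 2271:Sun✓ 2272:Mon 2273:Wed 2274:Thu 2275:Fri✓ 2276:Sat✓ 2277:Mon 2278:Tue 2279:Wed 2280:Thu 2281:Sat✓ 2282:Sun✓ 2283:Mon 2284:Tue …(20 more)… 2305:Sun✓ 2306:Mon 2307:Tue 2308:Wed 2309:Fri✓ 2310:Sat✓ 2311:Sun✓ 2312:Mon 2313:Wed 2314:Thu 2315:Fri✓ 2316:Sat✓ 2317:Mon 2318:Tue 2319:Wed
Years with five Sundays: 2270, 2271, 2275, 2276, 2281, 2282, 2286, 2287, 2288, 2292, 2293, 2297, 2298, 2299, 2304, 2305, 2309, 2310, 2311, 2315, 2316 → 21.

21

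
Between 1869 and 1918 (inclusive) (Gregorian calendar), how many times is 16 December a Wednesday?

7

Track 16 December's weekday year by year (advancing +1, or +2 across a Feb 29):
  1869: Thu  1870: Fri (+1)  1871: Sat (+1)  1872: Mon (+2)  1873: Tue (+1)
  1874: Wed (+1) ✓  1875: Thu (+1)  1876: Sat (+2)  1877: Sun (+1)  1878: Mon (+1)
  1879: Tue (+1)  1880: Thu (+2)  1881: Fri (+1)  1882: Sat (+1)  … (22 more years) …
  1905: Sat (+1)  1906: Sun (+1)  1907: Mon (+1)  1908: Wed (+2) ✓  1909: Thu (+1)
  1910: Fri (+1)  1911: Sat (+1)  1912: Mon (+2)  1913: Tue (+1)  1914: Wed (+1) ✓
  1915: Thu (+1)  1916: Sat (+2)  1917: Sun (+1)  1918: Mon (+1)
Wednesday years: 1874, 1885, 1891, 1896, 1903, 1908, 1914 — 7 in total.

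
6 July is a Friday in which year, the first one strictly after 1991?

From one year to the next, a fixed date's weekday advances by 1, or by 2 when a Feb 29 lies between the two dates.
1991: July 6 is Saturday.
1992: Monday (+2)
1993: Tuesday (+1)
1994: Wednesday (+1)
1995: Thursday (+1)
1996: Saturday (+2)
1997: Sunday (+1)
1998: Monday (+1)
1999: Tuesday (+1)
2000: Thursday (+2)
2001: Friday (+1)
6 July falls on a Friday in 2001.

2001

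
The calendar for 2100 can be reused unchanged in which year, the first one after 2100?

Two years share a calendar iff Jan 1 falls on the same weekday and both are leap or both are common. 2100: Jan 1 is Friday, common year.
2101: Jan 1 Saturday, common
2102: Jan 1 Sunday, common
2103: Jan 1 Monday, common
2104: Jan 1 Tuesday, leap
2105: Jan 1 Thursday, common
2106: Jan 1 Friday, common
2106 matches on both conditions.

2106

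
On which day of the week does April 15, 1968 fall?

Monday

January 1, 1968 is a Monday.
April 15 is day 106 of the year, i.e. 105 days after Jan 1.
105 mod 7 = 0, so advance 0 weekdays from Monday: Monday.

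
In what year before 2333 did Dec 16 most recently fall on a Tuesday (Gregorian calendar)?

From one year to the next, a fixed date's weekday advances by 1, or by 2 when a Feb 29 lies between the two dates.
2333: December 16 is Saturday.
2332: Friday (−1)
2331: Wednesday (−2)
2330: Tuesday (−1)
Dec 16 falls on a Tuesday in 2330.

2330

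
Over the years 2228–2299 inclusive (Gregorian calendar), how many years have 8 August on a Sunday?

Track 8 August's weekday year by year (advancing +1, or +2 across a Feb 29):
  2228: Fri  2229: Sat (+1)  2230: Sun (+1) ✓  2231: Mon (+1)  2232: Wed (+2)
  2233: Thu (+1)  2234: Fri (+1)  2235: Sat (+1)  2236: Mon (+2)  2237: Tue (+1)
  2238: Wed (+1)  2239: Thu (+1)  2240: Sat (+2)  2241: Sun (+1) ✓  … (44 more years) …
  2286: Sun (+1) ✓  2287: Mon (+1)  2288: Wed (+2)  2289: Thu (+1)  2290: Fri (+1)
  2291: Sat (+1)  2292: Mon (+2)  2293: Tue (+1)  2294: Wed (+1)  2295: Thu (+1)
  2296: Sat (+2)  2297: Sun (+1) ✓  2298: Mon (+1)  2299: Tue (+1)
Sunday years: 2230, 2241, 2247, 2252, 2258, 2269, 2275, 2280, 2286, 2297 — 10 in total.

10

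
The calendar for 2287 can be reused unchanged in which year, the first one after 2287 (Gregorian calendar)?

2298

Two years share a calendar iff Jan 1 falls on the same weekday and both are leap or both are common. 2287: Jan 1 is Saturday, common year.
2288: Jan 1 Sunday, leap
2289: Jan 1 Tuesday, common
2290: Jan 1 Wednesday, common
2291: Jan 1 Thursday, common
2292: Jan 1 Friday, leap
2293: Jan 1 Sunday, common
2294: Jan 1 Monday, common
2295: Jan 1 Tuesday, common
2296: Jan 1 Wednesday, leap
2297: Jan 1 Friday, common
2298: Jan 1 Saturday, common
2298 matches on both conditions.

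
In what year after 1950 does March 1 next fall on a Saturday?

From one year to the next, a fixed date's weekday advances by 1, or by 2 when a Feb 29 lies between the two dates.
1950: March 1 is Wednesday.
1951: Thursday (+1)
1952: Saturday (+2)
March 1 falls on a Saturday in 1952.

1952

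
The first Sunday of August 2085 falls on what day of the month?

August 1, 2085 is a Wednesday, so the first Sunday is the 5th.
The first Sunday is 5 + 0 = 5.

5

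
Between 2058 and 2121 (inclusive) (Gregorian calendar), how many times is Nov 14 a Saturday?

9

Track Nov 14's weekday year by year (advancing +1, or +2 across a Feb 29):
  2058: Thu  2059: Fri (+1)  2060: Sun (+2)  2061: Mon (+1)  2062: Tue (+1)
  2063: Wed (+1)  2064: Fri (+2)  2065: Sat (+1) ✓  2066: Sun (+1)  2067: Mon (+1)
  2068: Wed (+2)  2069: Thu (+1)  2070: Fri (+1)  2071: Sat (+1) ✓  … (36 more years) …
  2108: Wed (+2)  2109: Thu (+1)  2110: Fri (+1)  2111: Sat (+1) ✓  2112: Mon (+2)
  2113: Tue (+1)  2114: Wed (+1)  2115: Thu (+1)  2116: Sat (+2) ✓  2117: Sun (+1)
  2118: Mon (+1)  2119: Tue (+1)  2120: Thu (+2)  2121: Fri (+1)
Saturday years: 2065, 2071, 2076, 2082, 2093, 2099, 2105, 2111, 2116 — 9 in total.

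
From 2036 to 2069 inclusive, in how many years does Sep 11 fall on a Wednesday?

5

Track Sep 11's weekday year by year (advancing +1, or +2 across a Feb 29):
  2036: Thu  2037: Fri (+1)  2038: Sat (+1)  2039: Sun (+1)  2040: Tue (+2)
  2041: Wed (+1) ✓  2042: Thu (+1)  2043: Fri (+1)  2044: Sun (+2)  2045: Mon (+1)
  2046: Tue (+1)  2047: Wed (+1) ✓  2048: Fri (+2)  2049: Sat (+1)  … (6 more years) …
  2056: Mon (+2)  2057: Tue (+1)  2058: Wed (+1) ✓  2059: Thu (+1)  2060: Sat (+2)
  2061: Sun (+1)  2062: Mon (+1)  2063: Tue (+1)  2064: Thu (+2)  2065: Fri (+1)
  2066: Sat (+1)  2067: Sun (+1)  2068: Tue (+2)  2069: Wed (+1) ✓
Wednesday years: 2041, 2047, 2052, 2058, 2069 — 5 in total.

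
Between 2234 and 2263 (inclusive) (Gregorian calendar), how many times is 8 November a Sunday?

Track 8 November's weekday year by year (advancing +1, or +2 across a Feb 29):
  2234: Sat  2235: Sun (+1) ✓  2236: Tue (+2)  2237: Wed (+1)  2238: Thu (+1)
  2239: Fri (+1)  2240: Sun (+2) ✓  2241: Mon (+1)  2242: Tue (+1)  2243: Wed (+1)
  2244: Fri (+2)  2245: Sat (+1)  2246: Sun (+1) ✓  2247: Mon (+1)  2248: Wed (+2)
  2249: Thu (+1)  2250: Fri (+1)  2251: Sat (+1)  2252: Mon (+2)  2253: Tue (+1)
  2254: Wed (+1)  2255: Thu (+1)  2256: Sat (+2)  2257: Sun (+1) ✓  2258: Mon (+1)
  2259: Tue (+1)  2260: Thu (+2)  2261: Fri (+1)  2262: Sat (+1)  2263: Sun (+1) ✓
Sunday years: 2235, 2240, 2246, 2257, 2263 — 5 in total.

5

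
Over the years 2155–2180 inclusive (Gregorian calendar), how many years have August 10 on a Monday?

4

Track August 10's weekday year by year (advancing +1, or +2 across a Feb 29):
  2155: Sun  2156: Tue (+2)  2157: Wed (+1)  2158: Thu (+1)  2159: Fri (+1)
  2160: Sun (+2)  2161: Mon (+1) ✓  2162: Tue (+1)  2163: Wed (+1)  2164: Fri (+2)
  2165: Sat (+1)  2166: Sun (+1)  2167: Mon (+1) ✓  2168: Wed (+2)  2169: Thu (+1)
  2170: Fri (+1)  2171: Sat (+1)  2172: Mon (+2) ✓  2173: Tue (+1)  2174: Wed (+1)
  2175: Thu (+1)  2176: Sat (+2)  2177: Sun (+1)  2178: Mon (+1) ✓  2179: Tue (+1)
  2180: Thu (+2)
Monday years: 2161, 2167, 2172, 2178 — 4 in total.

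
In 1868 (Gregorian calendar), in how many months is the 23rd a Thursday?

Check the 23rd of each month of 1868: Jan 23: Thu, Feb 23: Sun, Mar 23: Mon, Apr 23: Thu, May 23: Sat, Jun 23: Tue, Jul 23: Thu, Aug 23: Sun, Sep 23: Wed, Oct 23: Fri, Nov 23: Mon, Dec 23: Wed.
Thursday occurs in January, April, July — 3 months.

3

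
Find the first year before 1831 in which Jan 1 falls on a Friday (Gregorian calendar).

1830

Jan 1 advances by 2 weekdays after a leap year and by 1 after a common year.
1831: Jan 1 is Saturday.
1830: Friday
1830 begins on a Friday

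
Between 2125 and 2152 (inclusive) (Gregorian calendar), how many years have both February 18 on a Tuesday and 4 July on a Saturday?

Check each year's weekday for February 18 and 4 July:
  2125: Sun/Wed  2126: Mon/Thu  2127: Tue/Fri  2128: Wed/Sun  2129: Fri/Mon  2130: Sat/Tue  2131: Sun/Wed  2132: Mon/Fri  2133: Wed/Sat  2134: Thu/Sun  2135: Fri/Mon  2136: Sat/Wed  2137: Mon/Thu  2138: Tue/Fri  2139: Wed/Sat  2140: Thu/Mon  2141: Sat/Tue  2142: Sun/Wed  2143: Mon/Thu  2144: Tue/Sat ✓  2145: Thu/Sun  2146: Fri/Mon  2147: Sat/Tue  2148: Sun/Thu  2149: Tue/Fri  2150: Wed/Sat  2151: Thu/Sun  2152: Fri/Tue
Both conditions hold in: 2144 — 1.

1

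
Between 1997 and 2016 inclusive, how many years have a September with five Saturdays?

September has 30 days; it has five Saturdays when Saturday falls among the first (month-length − 28) days — i.e. when September 1 is one of Saturday/Friday.
September 1 by year: 1997:Mon 1998:Tue 1999:Wed 2000:Fri✓ 2001:Sat✓ 2002:Sun 2003:Mon 2004:Wed 2005:Thu 2006:Fri✓ 2007:Sat✓ 2008:Mon 2009:Tue 2010:Wed 2011:Thu 2012:Sat✓ 2013:Sun 2014:Mon 2015:Tue 2016:Thu
Years with five Saturdays: 2000, 2001, 2006, 2007, 2012 → 5.

5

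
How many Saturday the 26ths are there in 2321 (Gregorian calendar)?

3

Check the 26th of each month of 2321: Jan 26: Wed, Feb 26: Sat, Mar 26: Sat, Apr 26: Tue, May 26: Thu, Jun 26: Sun, Jul 26: Tue, Aug 26: Fri, Sep 26: Mon, Oct 26: Wed, Nov 26: Sat, Dec 26: Mon.
Saturday occurs in February, March, November — 3 months.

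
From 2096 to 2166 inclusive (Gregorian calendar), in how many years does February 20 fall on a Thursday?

Track February 20's weekday year by year (advancing +1, or +2 across a Feb 29):
  2096: Mon  2097: Wed (+2)  2098: Thu (+1) ✓  2099: Fri (+1)  2100: Sat (+1)
  2101: Sun (+1)  2102: Mon (+1)  2103: Tue (+1)  2104: Wed (+1)  2105: Fri (+2)
  2106: Sat (+1)  2107: Sun (+1)  2108: Mon (+1)  2109: Wed (+2)  … (43 more years) …
  2153: Tue (+2)  2154: Wed (+1)  2155: Thu (+1) ✓  2156: Fri (+1)  2157: Sun (+2)
  2158: Mon (+1)  2159: Tue (+1)  2160: Wed (+1)  2161: Fri (+2)  2162: Sat (+1)
  2163: Sun (+1)  2164: Mon (+1)  2165: Wed (+2)  2166: Thu (+1) ✓
Thursday years: 2098, 2110, 2116, 2121, 2127, 2138, 2144, 2149, 2155, 2166 — 10 in total.

10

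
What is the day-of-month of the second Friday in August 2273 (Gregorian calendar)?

8

August 1, 2273 is a Friday, so the first Friday is the 1st.
The second Friday is 1 + 7 = 8.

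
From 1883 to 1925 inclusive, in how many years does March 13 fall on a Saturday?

5

Track March 13's weekday year by year (advancing +1, or +2 across a Feb 29):
  1883: Tue  1884: Thu (+2)  1885: Fri (+1)  1886: Sat (+1) ✓  1887: Sun (+1)
  1888: Tue (+2)  1889: Wed (+1)  1890: Thu (+1)  1891: Fri (+1)  1892: Sun (+2)
  1893: Mon (+1)  1894: Tue (+1)  1895: Wed (+1)  1896: Fri (+2)  … (15 more years) …
  1912: Wed (+2)  1913: Thu (+1)  1914: Fri (+1)  1915: Sat (+1) ✓  1916: Mon (+2)
  1917: Tue (+1)  1918: Wed (+1)  1919: Thu (+1)  1920: Sat (+2) ✓  1921: Sun (+1)
  1922: Mon (+1)  1923: Tue (+1)  1924: Thu (+2)  1925: Fri (+1)
Saturday years: 1886, 1897, 1909, 1915, 1920 — 5 in total.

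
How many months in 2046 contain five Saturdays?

A month of length L has five Saturdays iff its first Saturday is on day ≤ L−28 (so day 1–3 in a 31-day month, 1–2 in a 30-day month, day 1 in a leap February).
Checking each month of 2046: Jan starts Mon (31d); Feb starts Thu (28d); Mar starts Thu (31d) ✓; Apr starts Sun (30d); May starts Tue (31d); Jun starts Fri (30d) ✓; Jul starts Sun (31d); Aug starts Wed (31d); Sep starts Sat (30d) ✓; Oct starts Mon (31d); Nov starts Thu (30d); Dec starts Sat (31d) ✓.
Five-Saturday months: March, June, September, December → 4.

4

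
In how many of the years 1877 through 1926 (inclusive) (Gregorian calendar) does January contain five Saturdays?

20

January has 31 days; it has five Saturdays when Saturday falls among the first (month-length − 28) days — i.e. when January 1 is one of Saturday/Friday/Thursday.
January 1 by year: 1877:Mon 1878:Tue 1879:Wed 1880:Thu✓ 1881:Sat✓ 1882:Sun 1883:Mon 1884:Tue 1885:Thu✓ 1886:Fri✓ 1887:Sat✓ 1888:Sun 1889:Tue 1890:Wed 1891:Thu✓ …(20 more)… 1912:Mon 1913:Wed 1914:Thu✓ 1915:Fri✓ 1916:Sat✓ 1917:Mon 1918:Tue 1919:Wed 1920:Thu✓ 1921:Sat✓ 1922:Sun 1923:Mon 1924:Tue 1925:Thu✓ 1926:Fri✓
Years with five Saturdays: 1880, 1881, 1885, 1886, 1887, 1891, 1892, 1897, 1898, 1903, 1904, 1909, 1910, 1914, 1915, 1916, 1920, 1921, 1925, 1926 → 20.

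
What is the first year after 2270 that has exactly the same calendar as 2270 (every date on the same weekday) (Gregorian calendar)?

2281

Two years share a calendar iff Jan 1 falls on the same weekday and both are leap or both are common. 2270: Jan 1 is Saturday, common year.
2271: Jan 1 Sunday, common
2272: Jan 1 Monday, leap
2273: Jan 1 Wednesday, common
2274: Jan 1 Thursday, common
2275: Jan 1 Friday, common
2276: Jan 1 Saturday, leap
2277: Jan 1 Monday, common
2278: Jan 1 Tuesday, common
2279: Jan 1 Wednesday, common
2280: Jan 1 Thursday, leap
2281: Jan 1 Saturday, common
2281 matches on both conditions.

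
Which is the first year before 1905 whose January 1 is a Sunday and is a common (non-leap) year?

1899

Jan 1 advances by 2 weekdays after a leap year and by 1 after a common year.
1905: Jan 1 is Sunday.
1904: Friday (leap)
1903: Thursday
1902: Wednesday
1901: Tuesday
1900: Monday
1899: Sunday
1899 begins on a Sunday and is a common year.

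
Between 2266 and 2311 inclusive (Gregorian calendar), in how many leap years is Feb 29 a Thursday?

1

Leap years in 2266–2311: 10 of them.
Feb 29 weekday advances by 5 (mod 7) from one leap year to the next four years later (or differs when a century non-leap intervenes).
Leap-day weekdays: 2268:Sat 2272:Thu✓ 2276:Tue 2280:Sun 2284:Fri 2288:Wed 2292:Mon 2296:Sat 2304:Mon 2308:Sat
Thursday: 2272 → 1.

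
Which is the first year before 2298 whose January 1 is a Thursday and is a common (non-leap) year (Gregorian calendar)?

2291

Jan 1 advances by 2 weekdays after a leap year and by 1 after a common year.
2298: Jan 1 is Saturday.
2297: Friday
2296: Wednesday (leap)
2295: Tuesday
2294: Monday
2293: Sunday
2292: Friday (leap)
2291: Thursday
2291 begins on a Thursday and is a common year.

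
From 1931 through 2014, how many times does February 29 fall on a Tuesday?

3

Leap years in 1931–2014: 21 of them.
Feb 29 weekday advances by 5 (mod 7) from one leap year to the next four years later (or differs when a century non-leap intervenes).
Leap-day weekdays: 1932:Mon 1936:Sat 1940:Thu 1944:Tue✓ 1948:Sun 1952:Fri 1956:Wed 1960:Mon 1964:Sat 1968:Thu 1972:Tue✓ 1976:Sun 1980:Fri 1984:Wed 1988:Mon 1992:Sat 1996:Thu 2000:Tue✓ 2004:Sun 2008:Fri 2012:Wed
Tuesday: 1944, 1972, 2000 → 3.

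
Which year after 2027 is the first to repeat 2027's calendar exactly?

2038

Two years share a calendar iff Jan 1 falls on the same weekday and both are leap or both are common. 2027: Jan 1 is Friday, common year.
2028: Jan 1 Saturday, leap
2029: Jan 1 Monday, common
2030: Jan 1 Tuesday, common
2031: Jan 1 Wednesday, common
2032: Jan 1 Thursday, leap
2033: Jan 1 Saturday, common
2034: Jan 1 Sunday, common
2035: Jan 1 Monday, common
2036: Jan 1 Tuesday, leap
2037: Jan 1 Thursday, common
2038: Jan 1 Friday, common
2038 matches on both conditions.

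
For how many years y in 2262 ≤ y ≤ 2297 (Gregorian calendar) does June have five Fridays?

10

June has 30 days; it has five Fridays when Friday falls among the first (month-length − 28) days — i.e. when June 1 is one of Friday/Thursday.
June 1 by year: 2262:Sun 2263:Mon 2264:Wed 2265:Thu✓ 2266:Fri✓ 2267:Sat 2268:Mon 2269:Tue 2270:Wed 2271:Thu✓ 2272:Sat 2273:Sun 2274:Mon 2275:Tue 2276:Thu✓ …(6 more)… 2283:Fri✓ 2284:Sun 2285:Mon 2286:Tue 2287:Wed 2288:Fri✓ 2289:Sat 2290:Sun 2291:Mon 2292:Wed 2293:Thu✓ 2294:Fri✓ 2295:Sat 2296:Mon 2297:Tue
Years with five Fridays: 2265, 2266, 2271, 2276, 2277, 2282, 2283, 2288, 2293, 2294 → 10.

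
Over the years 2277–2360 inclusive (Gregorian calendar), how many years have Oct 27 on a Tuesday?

Track Oct 27's weekday year by year (advancing +1, or +2 across a Feb 29):
  2277: Sat  2278: Sun (+1)  2279: Mon (+1)  2280: Wed (+2)  2281: Thu (+1)
  2282: Fri (+1)  2283: Sat (+1)  2284: Mon (+2)  2285: Tue (+1) ✓  2286: Wed (+1)
  2287: Thu (+1)  2288: Sat (+2)  2289: Sun (+1)  2290: Mon (+1)  … (56 more years) …
  2347: Mon (+1)  2348: Wed (+2)  2349: Thu (+1)  2350: Fri (+1)  2351: Sat (+1)
  2352: Mon (+2)  2353: Tue (+1) ✓  2354: Wed (+1)  2355: Thu (+1)  2356: Sat (+2)
  2357: Sun (+1)  2358: Mon (+1)  2359: Tue (+1) ✓  2360: Thu (+2)
Tuesday years: 2285, 2291, 2296, 2303, 2308, 2314, 2325, 2331, 2336, 2342, 2353, 2359 — 12 in total.

12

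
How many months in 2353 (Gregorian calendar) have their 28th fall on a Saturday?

3

Check the 28th of each month of 2353: Jan 28: Wed, Feb 28: Sat, Mar 28: Sat, Apr 28: Tue, May 28: Thu, Jun 28: Sun, Jul 28: Tue, Aug 28: Fri, Sep 28: Mon, Oct 28: Wed, Nov 28: Sat, Dec 28: Mon.
Saturday occurs in February, March, November — 3 months.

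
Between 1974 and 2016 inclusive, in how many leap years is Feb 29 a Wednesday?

Leap years in 1974–2016: 11 of them.
Feb 29 weekday advances by 5 (mod 7) from one leap year to the next four years later (or differs when a century non-leap intervenes).
Leap-day weekdays: 1976:Sun 1980:Fri 1984:Wed✓ 1988:Mon 1992:Sat 1996:Thu 2000:Tue 2004:Sun 2008:Fri 2012:Wed✓ 2016:Mon
Wednesday: 1984, 2012 → 2.

2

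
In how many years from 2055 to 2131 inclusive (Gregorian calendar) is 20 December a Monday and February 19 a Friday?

Check each year's weekday for 20 December and February 19:
  2055: Mon/Fri ✓  2056: Wed/Sat  2057: Thu/Mon  2058: Fri/Tue  2059: Sat/Wed  2060: Mon/Thu  2061: Tue/Sat  2062: Wed/Sun  2063: Thu/Mon  2064: Sat/Tue  2065: Sun/Thu  2066: Mon/Fri ✓  2067: Tue/Sat  2068: Thu/Sun  …(49 more)…  2118: Tue/Sat  2119: Wed/Sun  2120: Fri/Mon  2121: Sat/Wed  2122: Sun/Thu  2123: Mon/Fri ✓  2124: Wed/Sat  2125: Thu/Mon  2126: Fri/Tue  2127: Sat/Wed  2128: Mon/Thu  2129: Tue/Sat  2130: Wed/Sun  2131: Thu/Mon
Both conditions hold in: 2055, 2066, 2077, 2083, 2094, 2100, 2106, 2117, 2123 — 9.

9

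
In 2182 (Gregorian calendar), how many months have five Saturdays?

A month of length L has five Saturdays iff its first Saturday is on day ≤ L−28 (so day 1–3 in a 31-day month, 1–2 in a 30-day month, day 1 in a leap February).
Checking each month of 2182: Jan starts Tue (31d); Feb starts Fri (28d); Mar starts Fri (31d) ✓; Apr starts Mon (30d); May starts Wed (31d); Jun starts Sat (30d) ✓; Jul starts Mon (31d); Aug starts Thu (31d) ✓; Sep starts Sun (30d); Oct starts Tue (31d); Nov starts Fri (30d) ✓; Dec starts Sun (31d).
Five-Saturday months: March, June, August, November → 4.

4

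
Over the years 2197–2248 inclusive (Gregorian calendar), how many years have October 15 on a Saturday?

7

Track October 15's weekday year by year (advancing +1, or +2 across a Feb 29):
  2197: Sun  2198: Mon (+1)  2199: Tue (+1)  2200: Wed (+1)  2201: Thu (+1)
  2202: Fri (+1)  2203: Sat (+1) ✓  2204: Mon (+2)  2205: Tue (+1)  2206: Wed (+1)
  2207: Thu (+1)  2208: Sat (+2) ✓  2209: Sun (+1)  2210: Mon (+1)  … (24 more years) …
  2235: Thu (+1)  2236: Sat (+2) ✓  2237: Sun (+1)  2238: Mon (+1)  2239: Tue (+1)
  2240: Thu (+2)  2241: Fri (+1)  2242: Sat (+1) ✓  2243: Sun (+1)  2244: Tue (+2)
  2245: Wed (+1)  2246: Thu (+1)  2247: Fri (+1)  2248: Sun (+2)
Saturday years: 2203, 2208, 2214, 2225, 2231, 2236, 2242 — 7 in total.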